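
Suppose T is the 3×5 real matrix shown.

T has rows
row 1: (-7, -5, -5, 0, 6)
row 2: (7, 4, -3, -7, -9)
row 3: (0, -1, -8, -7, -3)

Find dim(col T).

Row reduce to echelon form.
R2 ← R2 + R1: [0, -1, -8, -7, -3]
R3 ← R3 − R2: [0, 0, 0, 0, 0]
Echelon form has 2 nonzero rows, so rank(T) = 2.
The column space has dimension equal to the rank: 2.

2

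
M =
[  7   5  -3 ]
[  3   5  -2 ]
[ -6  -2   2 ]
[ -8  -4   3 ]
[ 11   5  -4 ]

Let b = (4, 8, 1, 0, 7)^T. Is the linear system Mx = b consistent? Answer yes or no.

Row reduce the augmented matrix [M | b].
R2 ← R2 − (3/7)·R1: [0, 20/7, -5/7, 44/7]
R3 ← R3 + (6/7)·R1: [0, 16/7, -4/7, 31/7]
R4 ← R4 + (8/7)·R1: [0, 12/7, -3/7, 32/7]
R5 ← R5 − (11/7)·R1: [0, -20/7, 5/7, 5/7]
R3 ← R3 − (4/5)·R2: [0, 0, 0, -3/5]
R4 ← R4 − (3/5)·R2: [0, 0, 0, 4/5]
R5 ← R5 + R2: [0, 0, 0, 7]
R4 ← R4 + (4/3)·R3: [0, 0, 0, 0]
R5 ← R5 + (35/3)·R3: [0, 0, 0, 0]
The echelon form has 3 nonzero rows; the last pivot sits in the augmented column, so rank(M) = 2 but rank([M|b]) = 3.
Since the ranks differ, the system is inconsistent.

no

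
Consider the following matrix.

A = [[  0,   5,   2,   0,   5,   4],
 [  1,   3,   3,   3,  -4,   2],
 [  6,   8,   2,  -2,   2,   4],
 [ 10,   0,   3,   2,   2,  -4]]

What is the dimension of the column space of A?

Row reduce to echelon form.
Swap R1 ↔ R2
R3 ← R3 − (6)·R1: [0, -10, -16, -20, 26, -8]
R4 ← R4 − (10)·R1: [0, -30, -27, -28, 42, -24]
R3 ← R3 + (2)·R2: [0, 0, -12, -20, 36, 0]
R4 ← R4 + (6)·R2: [0, 0, -15, -28, 72, 0]
R4 ← R4 − (5/4)·R3: [0, 0, 0, -3, 27, 0]
Echelon form has 4 nonzero rows, so rank(A) = 4.
The column space has dimension equal to the rank: 4.

4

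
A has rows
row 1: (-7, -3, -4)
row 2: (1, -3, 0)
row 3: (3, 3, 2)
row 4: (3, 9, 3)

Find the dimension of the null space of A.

Row reduce to echelon form.
R2 ← R2 + (1/7)·R1: [0, -24/7, -4/7]
R3 ← R3 + (3/7)·R1: [0, 12/7, 2/7]
R4 ← R4 + (3/7)·R1: [0, 54/7, 9/7]
R3 ← R3 + (1/2)·R2: [0, 0, 0]
R4 ← R4 + (9/4)·R2: [0, 0, 0]
2 nonzero rows, so rank(A) = 2.
A has 3 columns; by rank–nullity, nullity = 3 − 2 = 1.

1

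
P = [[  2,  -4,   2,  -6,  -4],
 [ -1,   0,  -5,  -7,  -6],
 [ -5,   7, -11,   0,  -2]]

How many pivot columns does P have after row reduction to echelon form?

2

Row reduce to echelon form.
R2 ← R2 + (1/2)·R1: [0, -2, -4, -10, -8]
R3 ← R3 + (5/2)·R1: [0, -3, -6, -15, -12]
R3 ← R3 − (3/2)·R2: [0, 0, 0, 0, 0]
Echelon form has 2 nonzero rows, so rank(P) = 2.
Each nonzero row contributes one pivot column: 2 pivot columns.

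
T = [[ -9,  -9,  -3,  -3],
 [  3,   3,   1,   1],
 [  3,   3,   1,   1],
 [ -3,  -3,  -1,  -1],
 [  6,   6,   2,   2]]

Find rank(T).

Row reduce to echelon form.
R2 ← R2 + (1/3)·R1: [0, 0, 0, 0]
R3 ← R3 + (1/3)·R1: [0, 0, 0, 0]
R4 ← R4 − (1/3)·R1: [0, 0, 0, 0]
R5 ← R5 + (2/3)·R1: [0, 0, 0, 0]
Echelon form has 1 nonzero row, so rank(T) = 1.

1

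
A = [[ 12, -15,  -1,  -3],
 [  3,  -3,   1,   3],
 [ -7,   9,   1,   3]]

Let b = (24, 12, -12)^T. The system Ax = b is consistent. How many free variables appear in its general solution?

2

Row reduce the augmented matrix [A | b].
R2 ← R2 − (1/4)·R1: [0, 3/4, 5/4, 15/4, 6]
R3 ← R3 + (7/12)·R1: [0, 1/4, 5/12, 5/4, 2]
R3 ← R3 − (1/3)·R2: [0, 0, 0, 0, 0]
The echelon form has 2 nonzero rows, and every pivot lies in the first 4 columns, so rank(A) = rank([A|b]) = 2.
The system is consistent.
Free variables = (unknowns) − (rank) = 4 − 2 = 2.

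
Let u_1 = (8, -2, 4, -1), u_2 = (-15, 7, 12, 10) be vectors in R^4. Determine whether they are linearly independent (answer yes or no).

Form the matrix with these vectors as rows and row reduce.
R2 ← R2 + (15/8)·R1: [0, 13/4, 39/2, 65/8]
2 nonzero rows, so the 2 vectors span a space of dimension 2.
Since 2 = 2, the vectors are linearly independent.

yes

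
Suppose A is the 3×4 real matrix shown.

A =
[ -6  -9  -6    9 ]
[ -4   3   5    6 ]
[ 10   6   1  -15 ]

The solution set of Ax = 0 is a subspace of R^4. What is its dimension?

Row reduce to echelon form.
R2 ← R2 − (2/3)·R1: [0, 9, 9, 0]
R3 ← R3 + (5/3)·R1: [0, -9, -9, 0]
R3 ← R3 + R2: [0, 0, 0, 0]
2 nonzero rows, so rank(A) = 2.
A has 4 columns; by rank–nullity, nullity = 4 − 2 = 2.

2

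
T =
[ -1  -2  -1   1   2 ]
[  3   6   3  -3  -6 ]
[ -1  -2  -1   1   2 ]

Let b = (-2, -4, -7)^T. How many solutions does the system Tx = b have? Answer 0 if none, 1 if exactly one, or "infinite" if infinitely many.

0

Row reduce the augmented matrix [T | b].
R2 ← R2 + (3)·R1: [0, 0, 0, 0, 0, -10]
R3 ← R3 − R1: [0, 0, 0, 0, 0, -5]
R3 ← R3 − (1/2)·R2: [0, 0, 0, 0, 0, 0]
The echelon form has 2 nonzero rows; the last pivot sits in the augmented column, so rank(T) = 1 but rank([T|b]) = 2.
Since the ranks differ, the system is inconsistent.
It has no solutions.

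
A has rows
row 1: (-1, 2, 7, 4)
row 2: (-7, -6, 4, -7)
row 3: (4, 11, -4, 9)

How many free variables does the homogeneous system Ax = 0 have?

1

Row reduce to echelon form.
R2 ← R2 − (7)·R1: [0, -20, -45, -35]
R3 ← R3 + (4)·R1: [0, 19, 24, 25]
R3 ← R3 + (19/20)·R2: [0, 0, -75/4, -33/4]
3 nonzero rows, so rank(A) = 3.
A has 4 columns; by rank–nullity, nullity = 4 − 3 = 1.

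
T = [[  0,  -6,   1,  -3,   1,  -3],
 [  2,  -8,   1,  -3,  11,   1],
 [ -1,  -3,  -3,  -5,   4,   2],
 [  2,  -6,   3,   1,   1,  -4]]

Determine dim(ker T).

Row reduce to echelon form.
Swap R1 ↔ R2
R3 ← R3 + (1/2)·R1: [0, -7, -5/2, -13/2, 19/2, 5/2]
R4 ← R4 − R1: [0, 2, 2, 4, -10, -5]
R3 ← R3 − (7/6)·R2: [0, 0, -11/3, -3, 25/3, 6]
R4 ← R4 + (1/3)·R2: [0, 0, 7/3, 3, -29/3, -6]
R4 ← R4 + (7/11)·R3: [0, 0, 0, 12/11, -48/11, -24/11]
4 nonzero rows, so rank(T) = 4.
T has 6 columns; by rank–nullity, nullity = 6 − 4 = 2.

2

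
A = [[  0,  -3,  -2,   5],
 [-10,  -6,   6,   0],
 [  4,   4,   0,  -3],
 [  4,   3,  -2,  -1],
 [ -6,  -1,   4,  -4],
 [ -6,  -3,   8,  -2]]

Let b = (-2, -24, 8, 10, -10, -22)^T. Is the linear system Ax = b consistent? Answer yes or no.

Row reduce the augmented matrix [A | b].
Swap R1 ↔ R2
R3 ← R3 + (2/5)·R1: [0, 8/5, 12/5, -3, -8/5]
R4 ← R4 + (2/5)·R1: [0, 3/5, 2/5, -1, 2/5]
R5 ← R5 − (3/5)·R1: [0, 13/5, 2/5, -4, 22/5]
R6 ← R6 − (3/5)·R1: [0, 3/5, 22/5, -2, -38/5]
R3 ← R3 + (8/15)·R2: [0, 0, 4/3, -1/3, -8/3]
R4 ← R4 + (1/5)·R2: [0, 0, 0, 0, 0]
R5 ← R5 + (13/15)·R2: [0, 0, -4/3, 1/3, 8/3]
R6 ← R6 + (1/5)·R2: [0, 0, 4, -1, -8]
R5 ← R5 + R3: [0, 0, 0, 0, 0]
R6 ← R6 − (3)·R3: [0, 0, 0, 0, 0]
The echelon form has 3 nonzero rows, and every pivot lies in the first 4 columns, so rank(A) = rank([A|b]) = 3.
The system is consistent.

yes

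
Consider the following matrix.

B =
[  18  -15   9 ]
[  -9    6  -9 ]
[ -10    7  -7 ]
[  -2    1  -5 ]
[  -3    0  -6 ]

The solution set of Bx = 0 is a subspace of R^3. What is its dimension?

Row reduce to echelon form.
R2 ← R2 + (1/2)·R1: [0, -3/2, -9/2]
R3 ← R3 + (5/9)·R1: [0, -4/3, -2]
R4 ← R4 + (1/9)·R1: [0, -2/3, -4]
R5 ← R5 + (1/6)·R1: [0, -5/2, -9/2]
R3 ← R3 − (8/9)·R2: [0, 0, 2]
R4 ← R4 − (4/9)·R2: [0, 0, -2]
R5 ← R5 − (5/3)·R2: [0, 0, 3]
R4 ← R4 + R3: [0, 0, 0]
R5 ← R5 − (3/2)·R3: [0, 0, 0]
3 nonzero rows, so rank(B) = 3.
B has 3 columns; by rank–nullity, nullity = 3 − 3 = 0.

0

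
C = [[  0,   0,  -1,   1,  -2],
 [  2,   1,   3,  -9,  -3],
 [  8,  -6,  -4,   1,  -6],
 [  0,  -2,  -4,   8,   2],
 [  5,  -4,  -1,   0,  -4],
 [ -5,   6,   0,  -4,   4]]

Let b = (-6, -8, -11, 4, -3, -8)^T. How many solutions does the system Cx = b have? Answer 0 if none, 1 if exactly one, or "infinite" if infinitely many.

Row reduce the augmented matrix [C | b].
Swap R1 ↔ R2
R3 ← R3 − (4)·R1: [0, -10, -16, 37, 6, 21]
R5 ← R5 − (5/2)·R1: [0, -13/2, -17/2, 45/2, 7/2, 17]
R6 ← R6 + (5/2)·R1: [0, 17/2, 15/2, -53/2, -7/2, -28]
Swap R2 ↔ R3
R4 ← R4 − (1/5)·R2: [0, 0, -4/5, 3/5, 4/5, -1/5]
R5 ← R5 − (13/20)·R2: [0, 0, 19/10, -31/20, -2/5, 67/20]
R6 ← R6 + (17/20)·R2: [0, 0, -61/10, 99/20, 8/5, -203/20]
R4 ← R4 − (4/5)·R3: [0, 0, 0, -1/5, 12/5, 23/5]
R5 ← R5 + (19/10)·R3: [0, 0, 0, 7/20, -21/5, -161/20]
R6 ← R6 − (61/10)·R3: [0, 0, 0, -23/20, 69/5, 529/20]
R5 ← R5 + (7/4)·R4: [0, 0, 0, 0, 0, 0]
R6 ← R6 − (23/4)·R4: [0, 0, 0, 0, 0, 0]
The echelon form has 4 nonzero rows, and every pivot lies in the first 5 columns, so rank(C) = rank([C|b]) = 4.
The system is consistent.
rank = 4 < 5 unknowns, so there are infinitely many solutions.

infinite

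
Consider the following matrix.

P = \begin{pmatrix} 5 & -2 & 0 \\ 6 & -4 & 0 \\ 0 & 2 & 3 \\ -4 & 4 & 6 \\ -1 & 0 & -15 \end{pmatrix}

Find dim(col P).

Row reduce to echelon form.
R2 ← R2 − (6/5)·R1: [0, -8/5, 0]
R4 ← R4 + (4/5)·R1: [0, 12/5, 6]
R5 ← R5 + (1/5)·R1: [0, -2/5, -15]
R3 ← R3 + (5/4)·R2: [0, 0, 3]
R4 ← R4 + (3/2)·R2: [0, 0, 6]
R5 ← R5 − (1/4)·R2: [0, 0, -15]
R4 ← R4 − (2)·R3: [0, 0, 0]
R5 ← R5 + (5)·R3: [0, 0, 0]
Echelon form has 3 nonzero rows, so rank(P) = 3.
The column space has dimension equal to the rank: 3.

3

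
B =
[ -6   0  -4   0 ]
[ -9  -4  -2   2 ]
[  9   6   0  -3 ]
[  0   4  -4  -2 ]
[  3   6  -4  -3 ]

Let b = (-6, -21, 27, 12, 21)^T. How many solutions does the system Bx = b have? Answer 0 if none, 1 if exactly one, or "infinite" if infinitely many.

infinite

Row reduce the augmented matrix [B | b].
R2 ← R2 − (3/2)·R1: [0, -4, 4, 2, -12]
R3 ← R3 + (3/2)·R1: [0, 6, -6, -3, 18]
R5 ← R5 + (1/2)·R1: [0, 6, -6, -3, 18]
R3 ← R3 + (3/2)·R2: [0, 0, 0, 0, 0]
R4 ← R4 + R2: [0, 0, 0, 0, 0]
R5 ← R5 + (3/2)·R2: [0, 0, 0, 0, 0]
The echelon form has 2 nonzero rows, and every pivot lies in the first 4 columns, so rank(B) = rank([B|b]) = 2.
The system is consistent.
rank = 2 < 4 unknowns, so there are infinitely many solutions.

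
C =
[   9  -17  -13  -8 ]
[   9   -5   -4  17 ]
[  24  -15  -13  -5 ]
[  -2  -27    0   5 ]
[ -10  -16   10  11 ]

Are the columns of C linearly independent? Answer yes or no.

Row reduce C to echelon form.
R2 ← R2 − R1: [0, 12, 9, 25]
R3 ← R3 − (8/3)·R1: [0, 91/3, 65/3, 49/3]
R4 ← R4 + (2/9)·R1: [0, -277/9, -26/9, 29/9]
R5 ← R5 + (10/9)·R1: [0, -314/9, -40/9, 19/9]
R3 ← R3 − (91/36)·R2: [0, 0, -13/12, -1687/36]
R4 ← R4 + (277/108)·R2: [0, 0, 727/36, 7273/108]
R5 ← R5 + (157/54)·R2: [0, 0, 391/18, 4039/54]
R4 ← R4 + (727/39)·R3: [0, 0, 0, -94325/117]
R5 ← R5 + (782/39)·R3: [0, 0, 0, -101185/117]
R5 ← R5 − (59/55)·R4: [0, 0, 0, 0]
4 pivots among 4 columns.
Every column is a pivot column, so the columns are linearly independent.

yes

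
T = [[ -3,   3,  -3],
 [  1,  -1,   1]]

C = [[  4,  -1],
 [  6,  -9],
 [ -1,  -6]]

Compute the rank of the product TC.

1

First compute TC:
[[  9,  -6],
 [ -3,   2]]
Now row reduce the product.
R2 ← R2 + (1/3)·R1: [0, 0]
1 nonzero row, so rank(TC) = 1.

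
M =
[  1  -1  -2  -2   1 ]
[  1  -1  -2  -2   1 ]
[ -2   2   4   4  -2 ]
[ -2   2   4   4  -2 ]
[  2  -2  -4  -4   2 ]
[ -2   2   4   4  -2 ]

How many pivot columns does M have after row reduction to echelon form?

1

Row reduce to echelon form.
R2 ← R2 − R1: [0, 0, 0, 0, 0]
R3 ← R3 + (2)·R1: [0, 0, 0, 0, 0]
R4 ← R4 + (2)·R1: [0, 0, 0, 0, 0]
R5 ← R5 − (2)·R1: [0, 0, 0, 0, 0]
R6 ← R6 + (2)·R1: [0, 0, 0, 0, 0]
Echelon form has 1 nonzero row, so rank(M) = 1.
Each nonzero row contributes one pivot column: 1 pivot columns.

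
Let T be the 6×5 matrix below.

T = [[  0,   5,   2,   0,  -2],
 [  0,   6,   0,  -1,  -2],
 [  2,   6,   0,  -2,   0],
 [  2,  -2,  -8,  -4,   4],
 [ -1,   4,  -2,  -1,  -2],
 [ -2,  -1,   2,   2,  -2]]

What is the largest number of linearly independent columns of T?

3

Row reduce to echelon form.
Swap R1 ↔ R3
R4 ← R4 − R1: [0, -8, -8, -2, 4]
R5 ← R5 + (1/2)·R1: [0, 7, -2, -2, -2]
R6 ← R6 + R1: [0, 5, 2, 0, -2]
R3 ← R3 − (5/6)·R2: [0, 0, 2, 5/6, -1/3]
R4 ← R4 + (4/3)·R2: [0, 0, -8, -10/3, 4/3]
R5 ← R5 − (7/6)·R2: [0, 0, -2, -5/6, 1/3]
R6 ← R6 − (5/6)·R2: [0, 0, 2, 5/6, -1/3]
R4 ← R4 + (4)·R3: [0, 0, 0, 0, 0]
R5 ← R5 + R3: [0, 0, 0, 0, 0]
R6 ← R6 − R3: [0, 0, 0, 0, 0]
Echelon form has 3 nonzero rows, so rank(T) = 3.
The rank gives the maximum number of linearly independent columns: 3.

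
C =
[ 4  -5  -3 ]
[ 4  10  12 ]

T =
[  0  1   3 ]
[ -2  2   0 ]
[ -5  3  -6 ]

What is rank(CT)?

2

First compute CT:
[[ 25, -15,  30],
 [-80,  60, -60]]
Now row reduce the product.
R2 ← R2 + (16/5)·R1: [0, 12, 36]
2 nonzero rows, so rank(CT) = 2.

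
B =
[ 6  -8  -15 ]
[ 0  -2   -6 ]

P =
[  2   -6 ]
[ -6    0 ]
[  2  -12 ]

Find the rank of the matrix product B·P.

2

First compute BP:
[[ 30, 144],
 [  0,  72]]
Now row reduce the product.
2 nonzero rows, so rank(BP) = 2.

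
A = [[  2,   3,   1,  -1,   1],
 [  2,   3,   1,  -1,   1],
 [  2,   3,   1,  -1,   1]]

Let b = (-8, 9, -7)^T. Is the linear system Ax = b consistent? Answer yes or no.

no

Row reduce the augmented matrix [A | b].
R2 ← R2 − R1: [0, 0, 0, 0, 0, 17]
R3 ← R3 − R1: [0, 0, 0, 0, 0, 1]
R3 ← R3 − (1/17)·R2: [0, 0, 0, 0, 0, 0]
The echelon form has 2 nonzero rows; the last pivot sits in the augmented column, so rank(A) = 1 but rank([A|b]) = 2.
Since the ranks differ, the system is inconsistent.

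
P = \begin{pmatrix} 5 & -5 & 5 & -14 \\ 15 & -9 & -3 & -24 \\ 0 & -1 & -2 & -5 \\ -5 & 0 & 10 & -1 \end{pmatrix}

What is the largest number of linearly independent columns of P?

Row reduce to echelon form.
R2 ← R2 − (3)·R1: [0, 6, -18, 18]
R4 ← R4 + R1: [0, -5, 15, -15]
R3 ← R3 + (1/6)·R2: [0, 0, -5, -2]
R4 ← R4 + (5/6)·R2: [0, 0, 0, 0]
Echelon form has 3 nonzero rows, so rank(P) = 3.
The rank gives the maximum number of linearly independent columns: 3.

3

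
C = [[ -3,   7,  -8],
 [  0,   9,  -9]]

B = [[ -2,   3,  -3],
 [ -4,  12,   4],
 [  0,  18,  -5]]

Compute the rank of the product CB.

First compute CB:
[[-22, -69,  77],
 [-36, -54,  81]]
Now row reduce the product.
R2 ← R2 − (18/11)·R1: [0, 648/11, -45]
2 nonzero rows, so rank(CB) = 2.

2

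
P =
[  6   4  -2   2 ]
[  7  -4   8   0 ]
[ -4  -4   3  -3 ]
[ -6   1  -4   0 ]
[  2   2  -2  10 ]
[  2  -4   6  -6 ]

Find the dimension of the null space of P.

Row reduce to echelon form.
R2 ← R2 − (7/6)·R1: [0, -26/3, 31/3, -7/3]
R3 ← R3 + (2/3)·R1: [0, -4/3, 5/3, -5/3]
R4 ← R4 + R1: [0, 5, -6, 2]
R5 ← R5 − (1/3)·R1: [0, 2/3, -4/3, 28/3]
R6 ← R6 − (1/3)·R1: [0, -16/3, 20/3, -20/3]
R3 ← R3 − (2/13)·R2: [0, 0, 1/13, -17/13]
R4 ← R4 + (15/26)·R2: [0, 0, -1/26, 17/26]
R5 ← R5 + (1/13)·R2: [0, 0, -7/13, 119/13]
R6 ← R6 − (8/13)·R2: [0, 0, 4/13, -68/13]
R4 ← R4 + (1/2)·R3: [0, 0, 0, 0]
R5 ← R5 + (7)·R3: [0, 0, 0, 0]
R6 ← R6 − (4)·R3: [0, 0, 0, 0]
3 nonzero rows, so rank(P) = 3.
P has 4 columns; by rank–nullity, nullity = 4 − 3 = 1.

1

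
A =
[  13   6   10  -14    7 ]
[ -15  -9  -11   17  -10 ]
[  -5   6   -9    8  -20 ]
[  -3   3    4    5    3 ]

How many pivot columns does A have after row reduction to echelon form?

4

Row reduce to echelon form.
R2 ← R2 + (15/13)·R1: [0, -27/13, 7/13, 11/13, -25/13]
R3 ← R3 + (5/13)·R1: [0, 108/13, -67/13, 34/13, -225/13]
R4 ← R4 + (3/13)·R1: [0, 57/13, 82/13, 23/13, 60/13]
R3 ← R3 + (4)·R2: [0, 0, -3, 6, -25]
R4 ← R4 + (19/9)·R2: [0, 0, 67/9, 32/9, 5/9]
R4 ← R4 + (67/27)·R3: [0, 0, 0, 166/9, -1660/27]
Echelon form has 4 nonzero rows, so rank(A) = 4.
Each nonzero row contributes one pivot column: 4 pivot columns.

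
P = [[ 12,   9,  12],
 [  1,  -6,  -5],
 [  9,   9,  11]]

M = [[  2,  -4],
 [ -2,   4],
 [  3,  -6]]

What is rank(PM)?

1

First compute PM:
[[ 42, -84],
 [ -1,   2],
 [ 33, -66]]
Now row reduce the product.
R2 ← R2 + (1/42)·R1: [0, 0]
R3 ← R3 − (11/14)·R1: [0, 0]
1 nonzero row, so rank(PM) = 1.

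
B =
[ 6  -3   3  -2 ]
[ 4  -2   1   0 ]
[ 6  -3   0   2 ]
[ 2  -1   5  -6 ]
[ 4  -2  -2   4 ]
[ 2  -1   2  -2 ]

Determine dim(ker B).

Row reduce to echelon form.
R2 ← R2 − (2/3)·R1: [0, 0, -1, 4/3]
R3 ← R3 − R1: [0, 0, -3, 4]
R4 ← R4 − (1/3)·R1: [0, 0, 4, -16/3]
R5 ← R5 − (2/3)·R1: [0, 0, -4, 16/3]
R6 ← R6 − (1/3)·R1: [0, 0, 1, -4/3]
R3 ← R3 − (3)·R2: [0, 0, 0, 0]
R4 ← R4 + (4)·R2: [0, 0, 0, 0]
R5 ← R5 − (4)·R2: [0, 0, 0, 0]
R6 ← R6 + R2: [0, 0, 0, 0]
2 nonzero rows, so rank(B) = 2.
B has 4 columns; by rank–nullity, nullity = 4 − 2 = 2.

2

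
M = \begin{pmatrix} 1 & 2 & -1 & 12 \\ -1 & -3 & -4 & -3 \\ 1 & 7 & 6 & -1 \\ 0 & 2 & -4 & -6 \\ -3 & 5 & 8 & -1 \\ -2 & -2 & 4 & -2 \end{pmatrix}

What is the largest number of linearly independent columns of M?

4

Row reduce to echelon form.
R2 ← R2 + R1: [0, -1, -5, 9]
R3 ← R3 − R1: [0, 5, 7, -13]
R5 ← R5 + (3)·R1: [0, 11, 5, 35]
R6 ← R6 + (2)·R1: [0, 2, 2, 22]
R3 ← R3 + (5)·R2: [0, 0, -18, 32]
R4 ← R4 + (2)·R2: [0, 0, -14, 12]
R5 ← R5 + (11)·R2: [0, 0, -50, 134]
R6 ← R6 + (2)·R2: [0, 0, -8, 40]
R4 ← R4 − (7/9)·R3: [0, 0, 0, -116/9]
R5 ← R5 − (25/9)·R3: [0, 0, 0, 406/9]
R6 ← R6 − (4/9)·R3: [0, 0, 0, 232/9]
R5 ← R5 + (7/2)·R4: [0, 0, 0, 0]
R6 ← R6 + (2)·R4: [0, 0, 0, 0]
Echelon form has 4 nonzero rows, so rank(M) = 4.
The rank gives the maximum number of linearly independent columns: 4.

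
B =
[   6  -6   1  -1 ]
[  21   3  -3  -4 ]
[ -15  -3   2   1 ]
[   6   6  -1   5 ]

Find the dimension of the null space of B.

1

Row reduce to echelon form.
R2 ← R2 − (7/2)·R1: [0, 24, -13/2, -1/2]
R3 ← R3 + (5/2)·R1: [0, -18, 9/2, -3/2]
R4 ← R4 − R1: [0, 12, -2, 6]
R3 ← R3 + (3/4)·R2: [0, 0, -3/8, -15/8]
R4 ← R4 − (1/2)·R2: [0, 0, 5/4, 25/4]
R4 ← R4 + (10/3)·R3: [0, 0, 0, 0]
3 nonzero rows, so rank(B) = 3.
B has 4 columns; by rank–nullity, nullity = 4 − 3 = 1.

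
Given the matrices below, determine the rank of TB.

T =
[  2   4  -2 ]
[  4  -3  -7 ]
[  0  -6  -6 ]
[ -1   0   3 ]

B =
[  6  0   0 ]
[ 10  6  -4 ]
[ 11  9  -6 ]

2

First compute TB:
[[ 30,   6,  -4],
 [-83, -81,  54],
 [-126, -90,  60],
 [ 27,  27, -18]]
Now row reduce the product.
R2 ← R2 + (83/30)·R1: [0, -322/5, 644/15]
R3 ← R3 + (21/5)·R1: [0, -324/5, 216/5]
R4 ← R4 − (9/10)·R1: [0, 108/5, -72/5]
R3 ← R3 − (162/161)·R2: [0, 0, 0]
R4 ← R4 + (54/161)·R2: [0, 0, 0]
2 nonzero rows, so rank(TB) = 2.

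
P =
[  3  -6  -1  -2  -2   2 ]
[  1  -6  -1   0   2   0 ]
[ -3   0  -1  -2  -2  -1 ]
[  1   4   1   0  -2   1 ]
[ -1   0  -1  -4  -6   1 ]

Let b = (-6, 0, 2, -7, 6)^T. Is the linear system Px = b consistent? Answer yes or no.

no

Row reduce the augmented matrix [P | b].
R2 ← R2 − (1/3)·R1: [0, -4, -2/3, 2/3, 8/3, -2/3, 2]
R3 ← R3 + R1: [0, -6, -2, -4, -4, 1, -4]
R4 ← R4 − (1/3)·R1: [0, 6, 4/3, 2/3, -4/3, 1/3, -5]
R5 ← R5 + (1/3)·R1: [0, -2, -4/3, -14/3, -20/3, 5/3, 4]
R3 ← R3 − (3/2)·R2: [0, 0, -1, -5, -8, 2, -7]
R4 ← R4 + (3/2)·R2: [0, 0, 1/3, 5/3, 8/3, -2/3, -2]
R5 ← R5 − (1/2)·R2: [0, 0, -1, -5, -8, 2, 3]
R4 ← R4 + (1/3)·R3: [0, 0, 0, 0, 0, 0, -13/3]
R5 ← R5 − R3: [0, 0, 0, 0, 0, 0, 10]
R5 ← R5 + (30/13)·R4: [0, 0, 0, 0, 0, 0, 0]
The echelon form has 4 nonzero rows; the last pivot sits in the augmented column, so rank(P) = 3 but rank([P|b]) = 4.
Since the ranks differ, the system is inconsistent.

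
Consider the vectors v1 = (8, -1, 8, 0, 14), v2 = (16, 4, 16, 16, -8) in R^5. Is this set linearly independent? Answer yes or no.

yes

Form the matrix with these vectors as rows and row reduce.
R2 ← R2 − (2)·R1: [0, 6, 0, 16, -36]
2 nonzero rows, so the 2 vectors span a space of dimension 2.
Since 2 = 2, the vectors are linearly independent.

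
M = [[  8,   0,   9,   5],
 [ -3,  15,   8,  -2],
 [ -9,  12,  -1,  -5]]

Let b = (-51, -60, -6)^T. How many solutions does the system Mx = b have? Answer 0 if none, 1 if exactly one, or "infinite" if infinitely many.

infinite

Row reduce the augmented matrix [M | b].
R2 ← R2 + (3/8)·R1: [0, 15, 91/8, -1/8, -633/8]
R3 ← R3 + (9/8)·R1: [0, 12, 73/8, 5/8, -507/8]
R3 ← R3 − (4/5)·R2: [0, 0, 1/40, 29/40, -3/40]
The echelon form has 3 nonzero rows, and every pivot lies in the first 4 columns, so rank(M) = rank([M|b]) = 3.
The system is consistent.
rank = 3 < 4 unknowns, so there are infinitely many solutions.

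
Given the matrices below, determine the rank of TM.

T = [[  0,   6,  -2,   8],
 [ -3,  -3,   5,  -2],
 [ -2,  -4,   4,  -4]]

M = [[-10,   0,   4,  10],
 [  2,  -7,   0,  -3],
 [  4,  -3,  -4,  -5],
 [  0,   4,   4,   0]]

2

First compute TM:
[[  4,  -4,  40,  -8],
 [ 44,  -2, -40, -46],
 [ 28,   0, -40, -28]]
Now row reduce the product.
R2 ← R2 − (11)·R1: [0, 42, -480, 42]
R3 ← R3 − (7)·R1: [0, 28, -320, 28]
R3 ← R3 − (2/3)·R2: [0, 0, 0, 0]
2 nonzero rows, so rank(TM) = 2.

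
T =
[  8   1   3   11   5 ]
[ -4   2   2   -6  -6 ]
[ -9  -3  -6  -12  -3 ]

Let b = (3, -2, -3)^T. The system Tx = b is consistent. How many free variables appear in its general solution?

3

Row reduce the augmented matrix [T | b].
R2 ← R2 + (1/2)·R1: [0, 5/2, 7/2, -1/2, -7/2, -1/2]
R3 ← R3 + (9/8)·R1: [0, -15/8, -21/8, 3/8, 21/8, 3/8]
R3 ← R3 + (3/4)·R2: [0, 0, 0, 0, 0, 0]
The echelon form has 2 nonzero rows, and every pivot lies in the first 5 columns, so rank(T) = rank([T|b]) = 2.
The system is consistent.
Free variables = (unknowns) − (rank) = 5 − 2 = 3.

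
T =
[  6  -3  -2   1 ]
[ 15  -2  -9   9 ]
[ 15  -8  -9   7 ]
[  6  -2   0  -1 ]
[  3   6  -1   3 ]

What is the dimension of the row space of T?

Row reduce to echelon form.
R2 ← R2 − (5/2)·R1: [0, 11/2, -4, 13/2]
R3 ← R3 − (5/2)·R1: [0, -1/2, -4, 9/2]
R4 ← R4 − R1: [0, 1, 2, -2]
R5 ← R5 − (1/2)·R1: [0, 15/2, 0, 5/2]
R3 ← R3 + (1/11)·R2: [0, 0, -48/11, 56/11]
R4 ← R4 − (2/11)·R2: [0, 0, 30/11, -35/11]
R5 ← R5 − (15/11)·R2: [0, 0, 60/11, -70/11]
R4 ← R4 + (5/8)·R3: [0, 0, 0, 0]
R5 ← R5 + (5/4)·R3: [0, 0, 0, 0]
Echelon form has 3 nonzero rows, so rank(T) = 3.
The row space has dimension equal to the rank: 3.

3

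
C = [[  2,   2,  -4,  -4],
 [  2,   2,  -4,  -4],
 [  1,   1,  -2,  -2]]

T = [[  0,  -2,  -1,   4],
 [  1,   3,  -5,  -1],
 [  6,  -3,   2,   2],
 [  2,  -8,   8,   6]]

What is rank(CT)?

First compute CT:
[[-30,  46, -52, -26],
 [-30,  46, -52, -26],
 [-15,  23, -26, -13]]
Now row reduce the product.
R2 ← R2 − R1: [0, 0, 0, 0]
R3 ← R3 − (1/2)·R1: [0, 0, 0, 0]
1 nonzero row, so rank(CT) = 1.

1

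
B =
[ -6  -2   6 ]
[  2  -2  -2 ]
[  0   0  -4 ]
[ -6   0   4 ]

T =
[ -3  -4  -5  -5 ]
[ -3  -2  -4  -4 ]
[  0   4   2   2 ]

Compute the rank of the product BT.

First compute BT:
[[ 24,  52,  50,  50],
 [  0, -12,  -6,  -6],
 [  0, -16,  -8,  -8],
 [ 18,  40,  38,  38]]
Now row reduce the product.
R4 ← R4 − (3/4)·R1: [0, 1, 1/2, 1/2]
R3 ← R3 − (4/3)·R2: [0, 0, 0, 0]
R4 ← R4 + (1/12)·R2: [0, 0, 0, 0]
2 nonzero rows, so rank(BT) = 2.

2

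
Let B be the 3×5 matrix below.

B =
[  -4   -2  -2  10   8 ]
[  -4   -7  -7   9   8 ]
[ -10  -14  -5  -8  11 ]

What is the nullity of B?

Row reduce to echelon form.
R2 ← R2 − R1: [0, -5, -5, -1, 0]
R3 ← R3 − (5/2)·R1: [0, -9, 0, -33, -9]
R3 ← R3 − (9/5)·R2: [0, 0, 9, -156/5, -9]
3 nonzero rows, so rank(B) = 3.
B has 5 columns; by rank–nullity, nullity = 5 − 3 = 2.

2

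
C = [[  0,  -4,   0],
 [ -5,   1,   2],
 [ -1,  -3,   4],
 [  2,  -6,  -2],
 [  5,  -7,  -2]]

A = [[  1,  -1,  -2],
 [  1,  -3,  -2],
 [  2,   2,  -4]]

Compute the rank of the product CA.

First compute CA:
[[ -4,  12,   8],
 [  0,   6,   0],
 [  4,  18,  -8],
 [ -8,  12,  16],
 [ -6,  12,  12]]
Now row reduce the product.
R3 ← R3 + R1: [0, 30, 0]
R4 ← R4 − (2)·R1: [0, -12, 0]
R5 ← R5 − (3/2)·R1: [0, -6, 0]
R3 ← R3 − (5)·R2: [0, 0, 0]
R4 ← R4 + (2)·R2: [0, 0, 0]
R5 ← R5 + R2: [0, 0, 0]
2 nonzero rows, so rank(CA) = 2.

2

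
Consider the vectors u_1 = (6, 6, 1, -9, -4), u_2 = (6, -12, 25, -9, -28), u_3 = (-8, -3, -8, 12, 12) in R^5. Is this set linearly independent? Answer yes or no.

Form the matrix with these vectors as rows and row reduce.
R2 ← R2 − R1: [0, -18, 24, 0, -24]
R3 ← R3 + (4/3)·R1: [0, 5, -20/3, 0, 20/3]
R3 ← R3 + (5/18)·R2: [0, 0, 0, 0, 0]
2 nonzero rows, so the 3 vectors span a space of dimension 2.
Since 2 < 3, the vectors are linearly dependent.

no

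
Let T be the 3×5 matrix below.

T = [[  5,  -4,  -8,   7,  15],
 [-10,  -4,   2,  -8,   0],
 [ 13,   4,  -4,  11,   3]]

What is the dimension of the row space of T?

2

Row reduce to echelon form.
R2 ← R2 + (2)·R1: [0, -12, -14, 6, 30]
R3 ← R3 − (13/5)·R1: [0, 72/5, 84/5, -36/5, -36]
R3 ← R3 + (6/5)·R2: [0, 0, 0, 0, 0]
Echelon form has 2 nonzero rows, so rank(T) = 2.
The row space has dimension equal to the rank: 2.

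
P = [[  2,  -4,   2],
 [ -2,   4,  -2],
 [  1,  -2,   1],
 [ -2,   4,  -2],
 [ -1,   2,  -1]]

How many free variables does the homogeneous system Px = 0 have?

2

Row reduce to echelon form.
R2 ← R2 + R1: [0, 0, 0]
R3 ← R3 − (1/2)·R1: [0, 0, 0]
R4 ← R4 + R1: [0, 0, 0]
R5 ← R5 + (1/2)·R1: [0, 0, 0]
1 nonzero row, so rank(P) = 1.
P has 3 columns; by rank–nullity, nullity = 3 − 1 = 2.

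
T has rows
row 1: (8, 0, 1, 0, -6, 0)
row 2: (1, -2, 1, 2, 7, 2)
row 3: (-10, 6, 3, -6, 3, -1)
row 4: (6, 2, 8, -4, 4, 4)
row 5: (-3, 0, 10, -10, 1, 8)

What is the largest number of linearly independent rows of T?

Row reduce to echelon form.
R2 ← R2 − (1/8)·R1: [0, -2, 7/8, 2, 31/4, 2]
R3 ← R3 + (5/4)·R1: [0, 6, 17/4, -6, -9/2, -1]
R4 ← R4 − (3/4)·R1: [0, 2, 29/4, -4, 17/2, 4]
R5 ← R5 + (3/8)·R1: [0, 0, 83/8, -10, -5/4, 8]
R3 ← R3 + (3)·R2: [0, 0, 55/8, 0, 75/4, 5]
R4 ← R4 + R2: [0, 0, 65/8, -2, 65/4, 6]
R4 ← R4 − (13/11)·R3: [0, 0, 0, -2, -65/11, 1/11]
R5 ← R5 − (83/55)·R3: [0, 0, 0, -10, -325/11, 5/11]
R5 ← R5 − (5)·R4: [0, 0, 0, 0, 0, 0]
Echelon form has 4 nonzero rows, so rank(T) = 4.
The rank gives the maximum number of linearly independent rows: 4.

4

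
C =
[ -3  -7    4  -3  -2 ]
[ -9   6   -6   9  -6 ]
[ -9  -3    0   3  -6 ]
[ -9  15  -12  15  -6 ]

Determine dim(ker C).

3

Row reduce to echelon form.
R2 ← R2 − (3)·R1: [0, 27, -18, 18, 0]
R3 ← R3 − (3)·R1: [0, 18, -12, 12, 0]
R4 ← R4 − (3)·R1: [0, 36, -24, 24, 0]
R3 ← R3 − (2/3)·R2: [0, 0, 0, 0, 0]
R4 ← R4 − (4/3)·R2: [0, 0, 0, 0, 0]
2 nonzero rows, so rank(C) = 2.
C has 5 columns; by rank–nullity, nullity = 5 − 2 = 3.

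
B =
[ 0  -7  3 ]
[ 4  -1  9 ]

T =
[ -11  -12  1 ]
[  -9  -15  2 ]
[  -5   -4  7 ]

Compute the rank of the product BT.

2

First compute BT:
[[ 48,  93,   7],
 [-80, -69,  65]]
Now row reduce the product.
R2 ← R2 + (5/3)·R1: [0, 86, 230/3]
2 nonzero rows, so rank(BT) = 2.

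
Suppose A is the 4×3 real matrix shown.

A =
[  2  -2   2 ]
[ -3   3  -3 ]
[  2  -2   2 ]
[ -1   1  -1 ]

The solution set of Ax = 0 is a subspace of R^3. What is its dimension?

Row reduce to echelon form.
R2 ← R2 + (3/2)·R1: [0, 0, 0]
R3 ← R3 − R1: [0, 0, 0]
R4 ← R4 + (1/2)·R1: [0, 0, 0]
1 nonzero row, so rank(A) = 1.
A has 3 columns; by rank–nullity, nullity = 3 − 1 = 2.

2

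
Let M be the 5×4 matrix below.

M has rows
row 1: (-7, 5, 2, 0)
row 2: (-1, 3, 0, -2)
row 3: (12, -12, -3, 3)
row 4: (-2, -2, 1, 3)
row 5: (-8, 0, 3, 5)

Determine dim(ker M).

Row reduce to echelon form.
R2 ← R2 − (1/7)·R1: [0, 16/7, -2/7, -2]
R3 ← R3 + (12/7)·R1: [0, -24/7, 3/7, 3]
R4 ← R4 − (2/7)·R1: [0, -24/7, 3/7, 3]
R5 ← R5 − (8/7)·R1: [0, -40/7, 5/7, 5]
R3 ← R3 + (3/2)·R2: [0, 0, 0, 0]
R4 ← R4 + (3/2)·R2: [0, 0, 0, 0]
R5 ← R5 + (5/2)·R2: [0, 0, 0, 0]
2 nonzero rows, so rank(M) = 2.
M has 4 columns; by rank–nullity, nullity = 4 − 2 = 2.

2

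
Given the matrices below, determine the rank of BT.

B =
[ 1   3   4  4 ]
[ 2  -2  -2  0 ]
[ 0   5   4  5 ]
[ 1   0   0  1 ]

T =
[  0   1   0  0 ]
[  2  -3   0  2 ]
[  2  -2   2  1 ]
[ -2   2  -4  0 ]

3

First compute BT:
[[  6,  -8,  -8,  10],
 [ -8,  12,  -4,  -6],
 [  8, -13, -12,  14],
 [ -2,   3,  -4,   0]]
Now row reduce the product.
R2 ← R2 + (4/3)·R1: [0, 4/3, -44/3, 22/3]
R3 ← R3 − (4/3)·R1: [0, -7/3, -4/3, 2/3]
R4 ← R4 + (1/3)·R1: [0, 1/3, -20/3, 10/3]
R3 ← R3 + (7/4)·R2: [0, 0, -27, 27/2]
R4 ← R4 − (1/4)·R2: [0, 0, -3, 3/2]
R4 ← R4 − (1/9)·R3: [0, 0, 0, 0]
3 nonzero rows, so rank(BT) = 3.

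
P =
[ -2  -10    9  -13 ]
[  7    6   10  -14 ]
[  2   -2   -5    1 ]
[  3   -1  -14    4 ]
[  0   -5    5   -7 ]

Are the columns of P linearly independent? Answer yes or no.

Row reduce P to echelon form.
R2 ← R2 + (7/2)·R1: [0, -29, 83/2, -119/2]
R3 ← R3 + R1: [0, -12, 4, -12]
R4 ← R4 + (3/2)·R1: [0, -16, -1/2, -31/2]
R3 ← R3 − (12/29)·R2: [0, 0, -382/29, 366/29]
R4 ← R4 − (16/29)·R2: [0, 0, -1357/58, 1005/58]
R5 ← R5 − (5/29)·R2: [0, 0, -125/58, 189/58]
R4 ← R4 − (1357/764)·R3: [0, 0, 0, -972/191]
R5 ← R5 − (125/764)·R3: [0, 0, 0, 228/191]
R5 ← R5 + (19/81)·R4: [0, 0, 0, 0]
4 pivots among 4 columns.
Every column is a pivot column, so the columns are linearly independent.

yes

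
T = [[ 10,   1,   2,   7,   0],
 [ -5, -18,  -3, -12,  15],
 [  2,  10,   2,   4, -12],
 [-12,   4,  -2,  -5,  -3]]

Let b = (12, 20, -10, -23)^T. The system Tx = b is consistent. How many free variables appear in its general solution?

Row reduce the augmented matrix [T | b].
R2 ← R2 + (1/2)·R1: [0, -35/2, -2, -17/2, 15, 26]
R3 ← R3 − (1/5)·R1: [0, 49/5, 8/5, 13/5, -12, -62/5]
R4 ← R4 + (6/5)·R1: [0, 26/5, 2/5, 17/5, -3, -43/5]
R3 ← R3 + (14/25)·R2: [0, 0, 12/25, -54/25, -18/5, 54/25]
R4 ← R4 + (52/175)·R2: [0, 0, -34/175, 153/175, 51/35, -153/175]
R4 ← R4 + (17/42)·R3: [0, 0, 0, 0, 0, 0]
The echelon form has 3 nonzero rows, and every pivot lies in the first 5 columns, so rank(T) = rank([T|b]) = 3.
The system is consistent.
Free variables = (unknowns) − (rank) = 5 − 3 = 2.

2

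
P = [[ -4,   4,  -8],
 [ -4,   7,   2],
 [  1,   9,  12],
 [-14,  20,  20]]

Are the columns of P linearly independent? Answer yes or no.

yes

Row reduce P to echelon form.
R2 ← R2 − R1: [0, 3, 10]
R3 ← R3 + (1/4)·R1: [0, 10, 10]
R4 ← R4 − (7/2)·R1: [0, 6, 48]
R3 ← R3 − (10/3)·R2: [0, 0, -70/3]
R4 ← R4 − (2)·R2: [0, 0, 28]
R4 ← R4 + (6/5)·R3: [0, 0, 0]
3 pivots among 3 columns.
Every column is a pivot column, so the columns are linearly independent.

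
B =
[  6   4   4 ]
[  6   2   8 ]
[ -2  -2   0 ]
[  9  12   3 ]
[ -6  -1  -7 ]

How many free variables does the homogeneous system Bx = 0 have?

Row reduce to echelon form.
R2 ← R2 − R1: [0, -2, 4]
R3 ← R3 + (1/3)·R1: [0, -2/3, 4/3]
R4 ← R4 − (3/2)·R1: [0, 6, -3]
R5 ← R5 + R1: [0, 3, -3]
R3 ← R3 − (1/3)·R2: [0, 0, 0]
R4 ← R4 + (3)·R2: [0, 0, 9]
R5 ← R5 + (3/2)·R2: [0, 0, 3]
Swap R3 ↔ R4
R5 ← R5 − (1/3)·R3: [0, 0, 0]
3 nonzero rows, so rank(B) = 3.
B has 3 columns; by rank–nullity, nullity = 3 − 3 = 0.

0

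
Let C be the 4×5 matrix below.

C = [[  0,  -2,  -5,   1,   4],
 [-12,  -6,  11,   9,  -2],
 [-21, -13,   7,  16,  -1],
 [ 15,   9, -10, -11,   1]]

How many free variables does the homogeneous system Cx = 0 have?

1

Row reduce to echelon form.
Swap R1 ↔ R2
R3 ← R3 − (7/4)·R1: [0, -5/2, -49/4, 1/4, 5/2]
R4 ← R4 + (5/4)·R1: [0, 3/2, 15/4, 1/4, -3/2]
R3 ← R3 − (5/4)·R2: [0, 0, -6, -1, -5/2]
R4 ← R4 + (3/4)·R2: [0, 0, 0, 1, 3/2]
4 nonzero rows, so rank(C) = 4.
C has 5 columns; by rank–nullity, nullity = 5 − 4 = 1.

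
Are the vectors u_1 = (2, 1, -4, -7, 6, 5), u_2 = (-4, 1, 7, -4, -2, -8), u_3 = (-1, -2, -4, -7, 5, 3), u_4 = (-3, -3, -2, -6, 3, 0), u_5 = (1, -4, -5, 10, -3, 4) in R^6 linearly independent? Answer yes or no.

Form the matrix with these vectors as rows and row reduce.
R2 ← R2 + (2)·R1: [0, 3, -1, -18, 10, 2]
R3 ← R3 + (1/2)·R1: [0, -3/2, -6, -21/2, 8, 11/2]
R4 ← R4 + (3/2)·R1: [0, -3/2, -8, -33/2, 12, 15/2]
R5 ← R5 − (1/2)·R1: [0, -9/2, -3, 27/2, -6, 3/2]
R3 ← R3 + (1/2)·R2: [0, 0, -13/2, -39/2, 13, 13/2]
R4 ← R4 + (1/2)·R2: [0, 0, -17/2, -51/2, 17, 17/2]
R5 ← R5 + (3/2)·R2: [0, 0, -9/2, -27/2, 9, 9/2]
R4 ← R4 − (17/13)·R3: [0, 0, 0, 0, 0, 0]
R5 ← R5 − (9/13)·R3: [0, 0, 0, 0, 0, 0]
3 nonzero rows, so the 5 vectors span a space of dimension 3.
Since 3 < 5, the vectors are linearly dependent.

no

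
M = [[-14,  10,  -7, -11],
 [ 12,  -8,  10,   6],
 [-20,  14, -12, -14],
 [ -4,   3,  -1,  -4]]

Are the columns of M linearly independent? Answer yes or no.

Row reduce M to echelon form.
R2 ← R2 + (6/7)·R1: [0, 4/7, 4, -24/7]
R3 ← R3 − (10/7)·R1: [0, -2/7, -2, 12/7]
R4 ← R4 − (2/7)·R1: [0, 1/7, 1, -6/7]
R3 ← R3 + (1/2)·R2: [0, 0, 0, 0]
R4 ← R4 − (1/4)·R2: [0, 0, 0, 0]
2 pivots among 4 columns.
Only 2 < 4 pivot columns, so the columns are linearly dependent.

no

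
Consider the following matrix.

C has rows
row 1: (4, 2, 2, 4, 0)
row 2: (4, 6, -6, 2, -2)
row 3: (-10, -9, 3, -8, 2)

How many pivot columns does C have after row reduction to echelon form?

2

Row reduce to echelon form.
R2 ← R2 − R1: [0, 4, -8, -2, -2]
R3 ← R3 + (5/2)·R1: [0, -4, 8, 2, 2]
R3 ← R3 + R2: [0, 0, 0, 0, 0]
Echelon form has 2 nonzero rows, so rank(C) = 2.
Each nonzero row contributes one pivot column: 2 pivot columns.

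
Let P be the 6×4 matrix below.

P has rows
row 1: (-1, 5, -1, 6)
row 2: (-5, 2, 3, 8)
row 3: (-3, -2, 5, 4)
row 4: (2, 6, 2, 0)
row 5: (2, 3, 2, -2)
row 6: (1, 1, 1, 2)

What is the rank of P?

4

Row reduce to echelon form.
R2 ← R2 − (5)·R1: [0, -23, 8, -22]
R3 ← R3 − (3)·R1: [0, -17, 8, -14]
R4 ← R4 + (2)·R1: [0, 16, 0, 12]
R5 ← R5 + (2)·R1: [0, 13, 0, 10]
R6 ← R6 + R1: [0, 6, 0, 8]
R3 ← R3 − (17/23)·R2: [0, 0, 48/23, 52/23]
R4 ← R4 + (16/23)·R2: [0, 0, 128/23, -76/23]
R5 ← R5 + (13/23)·R2: [0, 0, 104/23, -56/23]
R6 ← R6 + (6/23)·R2: [0, 0, 48/23, 52/23]
R4 ← R4 − (8/3)·R3: [0, 0, 0, -28/3]
R5 ← R5 − (13/6)·R3: [0, 0, 0, -22/3]
R6 ← R6 − R3: [0, 0, 0, 0]
R5 ← R5 − (11/14)·R4: [0, 0, 0, 0]
Echelon form has 4 nonzero rows, so rank(P) = 4.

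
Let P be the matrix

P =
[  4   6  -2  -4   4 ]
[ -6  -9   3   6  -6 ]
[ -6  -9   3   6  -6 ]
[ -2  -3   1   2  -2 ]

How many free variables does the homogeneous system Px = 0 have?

Row reduce to echelon form.
R2 ← R2 + (3/2)·R1: [0, 0, 0, 0, 0]
R3 ← R3 + (3/2)·R1: [0, 0, 0, 0, 0]
R4 ← R4 + (1/2)·R1: [0, 0, 0, 0, 0]
1 nonzero row, so rank(P) = 1.
P has 5 columns; by rank–nullity, nullity = 5 − 1 = 4.

4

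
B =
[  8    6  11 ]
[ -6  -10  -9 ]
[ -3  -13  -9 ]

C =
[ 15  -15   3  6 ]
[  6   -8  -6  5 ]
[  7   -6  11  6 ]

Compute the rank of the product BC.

3

First compute BC:
[[233, -234, 109, 144],
 [-213, 224, -57, -140],
 [-186, 203, -30, -137]]
Now row reduce the product.
R2 ← R2 + (213/233)·R1: [0, 2350/233, 9936/233, -1948/233]
R3 ← R3 + (186/233)·R1: [0, 3775/233, 13284/233, -5137/233]
R3 ← R3 − (151/94)·R2: [0, 0, -540/47, -405/47]
3 nonzero rows, so rank(BC) = 3.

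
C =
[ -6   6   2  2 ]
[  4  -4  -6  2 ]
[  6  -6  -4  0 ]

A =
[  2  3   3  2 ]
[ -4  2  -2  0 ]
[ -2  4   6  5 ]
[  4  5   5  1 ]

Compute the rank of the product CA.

3

First compute CA:
[[-32,  12,  -8,   0],
 [ 44, -10,  -6, -20],
 [ 44, -10,   6,  -8]]
Now row reduce the product.
R2 ← R2 + (11/8)·R1: [0, 13/2, -17, -20]
R3 ← R3 + (11/8)·R1: [0, 13/2, -5, -8]
R3 ← R3 − R2: [0, 0, 12, 12]
3 nonzero rows, so rank(CA) = 3.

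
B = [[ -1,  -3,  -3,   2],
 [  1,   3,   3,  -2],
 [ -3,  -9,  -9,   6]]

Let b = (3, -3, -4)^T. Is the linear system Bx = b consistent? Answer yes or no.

no

Row reduce the augmented matrix [B | b].
R2 ← R2 + R1: [0, 0, 0, 0, 0]
R3 ← R3 − (3)·R1: [0, 0, 0, 0, -13]
Swap R2 ↔ R3
The echelon form has 2 nonzero rows; the last pivot sits in the augmented column, so rank(B) = 1 but rank([B|b]) = 2.
Since the ranks differ, the system is inconsistent.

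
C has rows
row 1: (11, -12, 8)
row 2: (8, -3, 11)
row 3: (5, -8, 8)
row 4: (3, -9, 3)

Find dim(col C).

Row reduce to echelon form.
R2 ← R2 − (8/11)·R1: [0, 63/11, 57/11]
R3 ← R3 − (5/11)·R1: [0, -28/11, 48/11]
R4 ← R4 − (3/11)·R1: [0, -63/11, 9/11]
R3 ← R3 + (4/9)·R2: [0, 0, 20/3]
R4 ← R4 + R2: [0, 0, 6]
R4 ← R4 − (9/10)·R3: [0, 0, 0]
Echelon form has 3 nonzero rows, so rank(C) = 3.
The column space has dimension equal to the rank: 3.

3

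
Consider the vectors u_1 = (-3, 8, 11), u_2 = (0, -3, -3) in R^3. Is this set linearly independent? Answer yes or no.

yes

Form the matrix with these vectors as rows and row reduce.
2 nonzero rows, so the 2 vectors span a space of dimension 2.
Since 2 = 2, the vectors are linearly independent.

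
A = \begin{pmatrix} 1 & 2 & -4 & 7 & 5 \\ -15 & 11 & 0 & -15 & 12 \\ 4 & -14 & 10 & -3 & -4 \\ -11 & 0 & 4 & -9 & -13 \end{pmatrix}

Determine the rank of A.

4

Row reduce to echelon form.
R2 ← R2 + (15)·R1: [0, 41, -60, 90, 87]
R3 ← R3 − (4)·R1: [0, -22, 26, -31, -24]
R4 ← R4 + (11)·R1: [0, 22, -40, 68, 42]
R3 ← R3 + (22/41)·R2: [0, 0, -254/41, 709/41, 930/41]
R4 ← R4 − (22/41)·R2: [0, 0, -320/41, 808/41, -192/41]
R4 ← R4 − (160/127)·R3: [0, 0, 0, -264/127, -4224/127]
Echelon form has 4 nonzero rows, so rank(A) = 4.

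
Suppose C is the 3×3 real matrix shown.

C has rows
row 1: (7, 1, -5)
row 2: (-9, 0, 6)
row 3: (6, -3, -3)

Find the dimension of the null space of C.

1

Row reduce to echelon form.
R2 ← R2 + (9/7)·R1: [0, 9/7, -3/7]
R3 ← R3 − (6/7)·R1: [0, -27/7, 9/7]
R3 ← R3 + (3)·R2: [0, 0, 0]
2 nonzero rows, so rank(C) = 2.
C has 3 columns; by rank–nullity, nullity = 3 − 2 = 1.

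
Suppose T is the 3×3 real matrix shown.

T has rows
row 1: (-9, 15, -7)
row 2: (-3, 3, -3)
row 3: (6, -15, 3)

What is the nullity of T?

Row reduce to echelon form.
R2 ← R2 − (1/3)·R1: [0, -2, -2/3]
R3 ← R3 + (2/3)·R1: [0, -5, -5/3]
R3 ← R3 − (5/2)·R2: [0, 0, 0]
2 nonzero rows, so rank(T) = 2.
T has 3 columns; by rank–nullity, nullity = 3 − 2 = 1.

1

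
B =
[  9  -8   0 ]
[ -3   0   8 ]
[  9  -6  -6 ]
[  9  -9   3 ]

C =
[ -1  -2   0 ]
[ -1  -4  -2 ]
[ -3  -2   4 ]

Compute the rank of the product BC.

2

First compute BC:
[[ -1,  14,  16],
 [-21, -10,  32],
 [ 15,  18, -12],
 [ -9,  12,  30]]
Now row reduce the product.
R2 ← R2 − (21)·R1: [0, -304, -304]
R3 ← R3 + (15)·R1: [0, 228, 228]
R4 ← R4 − (9)·R1: [0, -114, -114]
R3 ← R3 + (3/4)·R2: [0, 0, 0]
R4 ← R4 − (3/8)·R2: [0, 0, 0]
2 nonzero rows, so rank(BC) = 2.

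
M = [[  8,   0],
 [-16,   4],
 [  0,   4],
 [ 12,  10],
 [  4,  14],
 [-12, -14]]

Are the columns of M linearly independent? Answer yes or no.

yes

Row reduce M to echelon form.
R2 ← R2 + (2)·R1: [0, 4]
R4 ← R4 − (3/2)·R1: [0, 10]
R5 ← R5 − (1/2)·R1: [0, 14]
R6 ← R6 + (3/2)·R1: [0, -14]
R3 ← R3 − R2: [0, 0]
R4 ← R4 − (5/2)·R2: [0, 0]
R5 ← R5 − (7/2)·R2: [0, 0]
R6 ← R6 + (7/2)·R2: [0, 0]
2 pivots among 2 columns.
Every column is a pivot column, so the columns are linearly independent.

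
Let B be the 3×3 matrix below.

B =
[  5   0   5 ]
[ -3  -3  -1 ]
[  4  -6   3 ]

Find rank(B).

3

Row reduce to echelon form.
R2 ← R2 + (3/5)·R1: [0, -3, 2]
R3 ← R3 − (4/5)·R1: [0, -6, -1]
R3 ← R3 − (2)·R2: [0, 0, -5]
Echelon form has 3 nonzero rows, so rank(B) = 3.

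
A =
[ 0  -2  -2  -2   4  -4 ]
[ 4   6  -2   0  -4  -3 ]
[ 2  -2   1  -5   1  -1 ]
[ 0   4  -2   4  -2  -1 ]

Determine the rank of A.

Row reduce to echelon form.
Swap R1 ↔ R2
R3 ← R3 − (1/2)·R1: [0, -5, 2, -5, 3, 1/2]
R3 ← R3 − (5/2)·R2: [0, 0, 7, 0, -7, 21/2]
R4 ← R4 + (2)·R2: [0, 0, -6, 0, 6, -9]
R4 ← R4 + (6/7)·R3: [0, 0, 0, 0, 0, 0]
Echelon form has 3 nonzero rows, so rank(A) = 3.

3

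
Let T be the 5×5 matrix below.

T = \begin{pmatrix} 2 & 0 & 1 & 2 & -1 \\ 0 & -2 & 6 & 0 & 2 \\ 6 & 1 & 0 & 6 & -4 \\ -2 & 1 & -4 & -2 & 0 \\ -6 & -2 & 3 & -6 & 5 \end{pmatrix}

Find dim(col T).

2

Row reduce to echelon form.
R3 ← R3 − (3)·R1: [0, 1, -3, 0, -1]
R4 ← R4 + R1: [0, 1, -3, 0, -1]
R5 ← R5 + (3)·R1: [0, -2, 6, 0, 2]
R3 ← R3 + (1/2)·R2: [0, 0, 0, 0, 0]
R4 ← R4 + (1/2)·R2: [0, 0, 0, 0, 0]
R5 ← R5 − R2: [0, 0, 0, 0, 0]
Echelon form has 2 nonzero rows, so rank(T) = 2.
The column space has dimension equal to the rank: 2.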